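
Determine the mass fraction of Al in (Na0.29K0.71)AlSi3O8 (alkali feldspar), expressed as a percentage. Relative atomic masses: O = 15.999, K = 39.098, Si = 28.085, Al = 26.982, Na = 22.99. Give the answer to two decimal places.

9.86 mass %

M((Na0.29K0.71)AlSi3O8) = 273.656 g/mol.
Al contributes 1 × 26.982 = 26.982 g per mole.
26.982/273.656 = 0.0986 → 9.86%.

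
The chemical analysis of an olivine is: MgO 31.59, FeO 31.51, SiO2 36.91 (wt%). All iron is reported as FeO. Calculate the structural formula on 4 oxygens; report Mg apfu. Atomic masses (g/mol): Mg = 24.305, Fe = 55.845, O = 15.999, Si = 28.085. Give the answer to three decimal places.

1.279 Mg apfu

MgO: 31.59/40.304 = 0.78379 mol → 0.78379 mol Mg, 0.78379 mol O.
FeO: 31.51/71.844 = 0.43859 mol → 0.43859 mol Fe, 0.43859 mol O.
SiO2: 36.91/60.083 = 0.61432 mol → 0.61432 mol Si, 1.22864 mol O.
Total oxygen = 2.45102 mol. Normalization factor = 4/2.45102 = 1.63197.
Mg per 4 O = 0.78379 × 1.63197 = 1.279.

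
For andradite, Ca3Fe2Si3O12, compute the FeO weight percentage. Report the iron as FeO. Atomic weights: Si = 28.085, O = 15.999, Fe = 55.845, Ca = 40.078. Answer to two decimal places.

28.28 wt%

Formula mass = 508.167 g/mol.
2 Fe → 2.0000 mol FeO per formula unit; M(FeO) = 71.844, so FeO mass = 143.688 g.
143.688/508.167 × 100 = 28.28 wt%.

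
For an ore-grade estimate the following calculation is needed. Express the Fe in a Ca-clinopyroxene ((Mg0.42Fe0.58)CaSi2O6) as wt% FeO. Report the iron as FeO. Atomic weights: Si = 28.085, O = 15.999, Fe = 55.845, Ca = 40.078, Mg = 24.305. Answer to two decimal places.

M((Mg0.42Fe0.58)CaSi2O6) = 234.840 g/mol; M(FeO) = 71.844 g/mol.
Moles FeO per formula unit = 0.58 Fe ÷ 1 = 0.5800.
FeO fraction = (0.5800 × 71.844) / 234.840 = 41.670/234.840 = 0.1774.

17.74 wt%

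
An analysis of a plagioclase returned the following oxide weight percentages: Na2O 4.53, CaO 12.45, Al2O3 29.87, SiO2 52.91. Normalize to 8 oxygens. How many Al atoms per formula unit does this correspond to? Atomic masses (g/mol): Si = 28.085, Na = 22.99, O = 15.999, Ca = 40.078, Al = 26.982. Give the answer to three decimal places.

1.597 Al apfu

Na2O: 4.53/61.979 = 0.07309 mol → 0.14618 mol Na, 0.07309 mol O.
CaO: 12.45/56.077 = 0.22202 mol → 0.22202 mol Ca, 0.22202 mol O.
Al2O3: 29.87/101.961 = 0.29296 mol → 0.58592 mol Al, 0.87888 mol O.
SiO2: 52.91/60.083 = 0.88062 mol → 0.88062 mol Si, 1.76124 mol O.
Total oxygen = 2.93523 mol. Normalization factor = 8/2.93523 = 2.72551.
Al per 8 O = 0.58592 × 2.72551 = 1.597.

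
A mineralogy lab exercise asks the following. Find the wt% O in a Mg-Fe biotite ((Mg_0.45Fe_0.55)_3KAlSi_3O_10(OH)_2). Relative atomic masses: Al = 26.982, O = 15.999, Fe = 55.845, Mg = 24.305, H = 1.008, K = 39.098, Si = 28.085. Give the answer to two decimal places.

40.91 wt%

Molar mass of (Mg_0.45Fe_0.55)_3KAlSi_3O_10(OH)_2: 1.35*24.305 + 1.65*55.845 + 1*39.098 + 1*26.982 + 3*28.085 + 12*15.999 + 2*1.008 = 469.295 g/mol.
Mass of O per formula unit: 12 × 15.999 = 191.988 g.
Weight fraction O = 191.988 / 469.295 = 0.4091.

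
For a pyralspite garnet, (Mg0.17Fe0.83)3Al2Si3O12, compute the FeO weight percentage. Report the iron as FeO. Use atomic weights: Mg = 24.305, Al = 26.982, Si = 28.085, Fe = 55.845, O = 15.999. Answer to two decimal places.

37.14 wt%

Formula mass = 481.657 g/mol.
2.49 Fe → 2.4900 mol FeO per formula unit; M(FeO) = 71.844, so FeO mass = 178.892 g.
178.892/481.657 × 100 = 37.14 wt%.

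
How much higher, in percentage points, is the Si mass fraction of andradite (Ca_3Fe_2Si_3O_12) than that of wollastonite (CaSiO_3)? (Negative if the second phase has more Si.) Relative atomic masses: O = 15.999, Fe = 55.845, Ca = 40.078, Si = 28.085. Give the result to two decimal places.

M(Ca_3Fe_2Si_3O_12) = 508.167 g/mol, so wt% Si = 84.255/508.167 × 100 = 16.58%.
M(CaSiO_3) = 116.160 g/mol, so wt% Si = 28.085/116.160 × 100 = 24.18%.
16.58 − 24.18 = -7.60 pp.

-7.60 percentage points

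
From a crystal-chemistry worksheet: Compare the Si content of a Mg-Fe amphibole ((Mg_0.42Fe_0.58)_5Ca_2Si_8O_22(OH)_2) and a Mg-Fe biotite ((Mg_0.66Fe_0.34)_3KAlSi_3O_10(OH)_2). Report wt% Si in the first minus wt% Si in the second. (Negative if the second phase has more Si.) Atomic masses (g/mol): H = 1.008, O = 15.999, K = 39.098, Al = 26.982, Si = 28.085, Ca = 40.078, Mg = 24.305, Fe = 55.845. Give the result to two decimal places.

First mineral: 224.680 g Si in 903.819 g formula = 24.86 wt% Si.
Second mineral: 84.255 g Si in 449.425 g formula = 18.75 wt% Si.
24.86% − 18.75% gives a difference of 6.11 percentage points.

6.11 percentage points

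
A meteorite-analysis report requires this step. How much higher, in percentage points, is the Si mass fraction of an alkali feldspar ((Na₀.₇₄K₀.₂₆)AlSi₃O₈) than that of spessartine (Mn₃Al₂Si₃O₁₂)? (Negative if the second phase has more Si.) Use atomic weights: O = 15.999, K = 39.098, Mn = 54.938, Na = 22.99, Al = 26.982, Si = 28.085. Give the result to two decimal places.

14.61 percentage points

First mineral: 84.255 g Si in 266.407 g formula = 31.63 wt% Si.
Second mineral: 84.255 g Si in 495.021 g formula = 17.02 wt% Si.
31.63% − 17.02% gives a difference of 14.61 percentage points.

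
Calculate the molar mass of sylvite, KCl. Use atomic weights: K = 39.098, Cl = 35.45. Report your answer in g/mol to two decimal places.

K: 1 × 39.098 = 39.0980
Cl: 1 × 35.45 = 35.4500
Summing the contributions gives the formula mass.

74.55 g/mol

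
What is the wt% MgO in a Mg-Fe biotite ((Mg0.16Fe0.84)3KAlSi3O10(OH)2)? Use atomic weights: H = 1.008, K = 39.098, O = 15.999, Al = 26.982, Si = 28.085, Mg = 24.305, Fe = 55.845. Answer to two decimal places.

Molar mass of (Mg0.16Fe0.84)3KAlSi3O10(OH)2 = 0.48*24.305 + 2.52*55.845 + 1*39.098 + 1*26.982 + 3*28.085 + 12*15.999 + 2*1.008 = 496.735 g/mol.
Each formula unit contains 0.48 Mg, equivalent to 0.48/1 = 0.4800 mol MgO.
M(MgO) = 1×24.305 + 1×15.999 = 40.304 g/mol.
Mass of MgO per formula unit = 0.4800 × 40.304 = 19.346 g.
MgO wt% = 19.346 / 496.735 × 100 = 3.89%.

3.89 wt%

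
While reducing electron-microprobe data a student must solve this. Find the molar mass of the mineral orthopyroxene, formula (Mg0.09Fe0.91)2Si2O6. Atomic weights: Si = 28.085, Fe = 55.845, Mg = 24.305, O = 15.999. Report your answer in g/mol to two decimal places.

258.18 g/mol

Mg: 0.18 × 24.305 = 4.3749
Fe: 1.82 × 55.845 = 101.6379
Si: 2 × 28.085 = 56.1700
O: 6 × 15.999 = 95.9940
Summing the contributions gives the formula mass.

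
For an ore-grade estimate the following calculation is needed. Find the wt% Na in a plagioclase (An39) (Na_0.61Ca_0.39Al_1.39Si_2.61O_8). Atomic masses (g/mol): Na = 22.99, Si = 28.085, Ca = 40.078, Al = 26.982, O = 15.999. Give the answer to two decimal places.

5.22 mass %

Molar mass of Na_0.61Ca_0.39Al_1.39Si_2.61O_8: 0.61·22.99 + 0.39·40.078 + 1.39·26.982 + 2.61·28.085 + 8·15.999 = 268.453 g/mol.
Mass of Na per formula unit: 0.61 × 22.99 = 14.024 g.
Weight fraction Na = 14.024 / 268.453 = 0.0522.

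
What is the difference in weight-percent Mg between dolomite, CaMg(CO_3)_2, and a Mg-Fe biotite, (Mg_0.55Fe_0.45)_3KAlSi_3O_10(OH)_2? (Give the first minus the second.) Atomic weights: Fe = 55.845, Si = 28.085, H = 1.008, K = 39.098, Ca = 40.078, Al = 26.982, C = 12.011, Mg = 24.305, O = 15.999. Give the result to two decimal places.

Mg in CaMg(CO_3)_2: molar mass 184.399 g/mol; 1×24.305 = 24.305 g → 13.18 wt%.
Mg in (Mg_0.55Fe_0.45)_3KAlSi_3O_10(OH)_2: molar mass 459.833 g/mol; 1.65×24.305 = 40.103 g → 8.72 wt%.
Difference = 13.18 − 8.72 = 4.46 percentage points.

4.46 percentage points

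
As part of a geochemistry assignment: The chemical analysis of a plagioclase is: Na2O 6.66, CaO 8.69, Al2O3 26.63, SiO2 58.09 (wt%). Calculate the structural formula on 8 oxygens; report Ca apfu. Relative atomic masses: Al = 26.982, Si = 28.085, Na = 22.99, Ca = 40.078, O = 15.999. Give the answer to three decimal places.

6.66 wt% Na2O ÷ 61.979 g/mol = 0.10746 mol, giving 0.21492 Na and 0.10746 O.
8.69 wt% CaO ÷ 56.077 g/mol = 0.15497 mol, giving 0.15497 Ca and 0.15497 O.
26.63 wt% Al2O3 ÷ 101.961 g/mol = 0.26118 mol, giving 0.52236 Al and 0.78354 O.
58.09 wt% SiO2 ÷ 60.083 g/mol = 0.96683 mol, giving 0.96683 Si and 1.93366 O.
Oxygen sums to 2.97963; scaling by 8/2.97963 = 2.68490 puts the formula on 8 O.
Ca: 0.15497 × 2.68490 = 0.416 atoms per formula unit.

0.416 Ca apfu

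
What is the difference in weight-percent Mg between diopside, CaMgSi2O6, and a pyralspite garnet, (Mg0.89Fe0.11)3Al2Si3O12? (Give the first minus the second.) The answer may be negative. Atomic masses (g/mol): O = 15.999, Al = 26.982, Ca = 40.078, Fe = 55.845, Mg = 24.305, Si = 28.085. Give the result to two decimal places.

-4.47 percentage points

M(CaMgSi2O6) = 216.547 g/mol, so wt% Mg = 24.305/216.547 × 100 = 11.22%.
M((Mg0.89Fe0.11)3Al2Si3O12) = 413.530 g/mol, so wt% Mg = 64.894/413.530 × 100 = 15.69%.
11.22 − 15.69 = -4.47 pp.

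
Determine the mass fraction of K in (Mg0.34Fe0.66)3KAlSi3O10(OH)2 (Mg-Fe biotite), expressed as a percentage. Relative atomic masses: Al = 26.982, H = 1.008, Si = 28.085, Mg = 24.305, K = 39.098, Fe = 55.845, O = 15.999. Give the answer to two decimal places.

M((Mg0.34Fe0.66)3KAlSi3O10(OH)2) = 479.703 g/mol.
K contributes 1 × 39.098 = 39.098 g per mole.
39.098/479.703 = 0.0815 → 8.15%.

8.15 wt%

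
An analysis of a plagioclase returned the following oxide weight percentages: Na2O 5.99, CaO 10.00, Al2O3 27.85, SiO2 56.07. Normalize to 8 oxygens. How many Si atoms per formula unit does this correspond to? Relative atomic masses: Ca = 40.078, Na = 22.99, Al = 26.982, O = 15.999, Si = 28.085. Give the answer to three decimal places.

2.521 Si apfu

Na2O: 5.99/61.979 = 0.09665 mol → 0.19330 mol Na, 0.09665 mol O.
CaO: 10.00/56.077 = 0.17833 mol → 0.17833 mol Ca, 0.17833 mol O.
Al2O3: 27.85/101.961 = 0.27314 mol → 0.54628 mol Al, 0.81942 mol O.
SiO2: 56.07/60.083 = 0.93321 mol → 0.93321 mol Si, 1.86642 mol O.
Total oxygen = 2.96082 mol. Normalization factor = 8/2.96082 = 2.70195.
Si per 8 O = 0.93321 × 2.70195 = 2.521.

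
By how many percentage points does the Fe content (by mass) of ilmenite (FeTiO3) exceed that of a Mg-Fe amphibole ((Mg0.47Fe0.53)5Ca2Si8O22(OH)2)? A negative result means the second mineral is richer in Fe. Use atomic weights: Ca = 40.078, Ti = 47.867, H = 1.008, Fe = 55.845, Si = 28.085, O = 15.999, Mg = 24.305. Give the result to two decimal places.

20.29 percentage points

Fe in FeTiO3: molar mass 151.709 g/mol; 1×55.845 = 55.845 g → 36.81 wt%.
Fe in (Mg0.47Fe0.53)5Ca2Si8O22(OH)2: molar mass 895.934 g/mol; 2.65×55.845 = 147.989 g → 16.52 wt%.
Difference = 36.81 − 16.52 = 20.29 percentage points.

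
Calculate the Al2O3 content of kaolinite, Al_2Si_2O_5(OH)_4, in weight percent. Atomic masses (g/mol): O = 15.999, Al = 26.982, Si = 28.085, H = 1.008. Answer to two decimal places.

Molar mass of Al_2Si_2O_5(OH)_4 = 2×26.982 + 2×28.085 + 9×15.999 + 4×1.008 = 258.157 g/mol.
Each formula unit contains 2 Al, equivalent to 2/2 = 1.0000 mol Al2O3.
M(Al2O3) = 2×26.982 + 3×15.999 = 101.961 g/mol.
Mass of Al2O3 per formula unit = 1.0000 × 101.961 = 101.961 g.
Al2O3 wt% = 101.961 / 258.157 × 100 = 39.50%.

39.50 wt%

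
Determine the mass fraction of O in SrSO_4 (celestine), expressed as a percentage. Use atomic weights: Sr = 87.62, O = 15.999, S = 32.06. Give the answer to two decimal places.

M(SrSO_4) = 183.676 g/mol.
O contributes 4 × 15.999 = 63.996 g per mole.
63.996/183.676 = 0.3484 → 34.84%.

34.84 wt%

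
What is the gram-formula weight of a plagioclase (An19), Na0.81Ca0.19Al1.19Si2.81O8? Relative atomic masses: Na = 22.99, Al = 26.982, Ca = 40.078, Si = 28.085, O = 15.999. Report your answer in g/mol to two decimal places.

265.26 g/mol

The formula mass is the sum 0.81·22.99 + 0.19·40.078 + 1.19·26.982 + 2.81·28.085 + 8·15.999.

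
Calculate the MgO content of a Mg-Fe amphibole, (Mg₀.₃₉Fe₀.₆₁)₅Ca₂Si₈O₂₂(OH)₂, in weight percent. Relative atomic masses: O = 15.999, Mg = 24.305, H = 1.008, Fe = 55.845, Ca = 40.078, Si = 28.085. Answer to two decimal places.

8.65 wt%

Formula mass = 908.550 g/mol.
1.95 Mg → 1.9500 mol MgO per formula unit; M(MgO) = 40.304, so MgO mass = 78.593 g.
78.593/908.550 × 100 = 8.65 wt%.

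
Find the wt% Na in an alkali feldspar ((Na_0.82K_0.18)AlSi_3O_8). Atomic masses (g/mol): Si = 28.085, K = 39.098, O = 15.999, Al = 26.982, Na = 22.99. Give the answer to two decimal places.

7.11 mass %

Formula mass = 0.82·22.99 + 0.18·39.098 + 1·26.982 + 3·28.085 + 8·15.999 = 265.118 g/mol, of which 18.852 g is Na.
So Na makes up 18.852/265.118 = 0.0711 of the mass, i.e. 7.11%.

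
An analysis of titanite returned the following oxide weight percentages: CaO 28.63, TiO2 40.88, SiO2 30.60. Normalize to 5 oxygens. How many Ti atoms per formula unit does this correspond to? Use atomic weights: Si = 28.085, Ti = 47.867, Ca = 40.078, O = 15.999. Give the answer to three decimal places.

28.63 wt% CaO ÷ 56.077 g/mol = 0.51055 mol, giving 0.51055 Ca and 0.51055 O.
40.88 wt% TiO2 ÷ 79.865 g/mol = 0.51186 mol, giving 0.51186 Ti and 1.02372 O.
30.60 wt% SiO2 ÷ 60.083 g/mol = 0.50930 mol, giving 0.50930 Si and 1.01860 O.
Oxygen sums to 2.55287; scaling by 5/2.55287 = 1.95858 puts the formula on 5 O.
Ti: 0.51186 × 1.95858 = 1.003 atoms per formula unit.

1.003 Ti apfu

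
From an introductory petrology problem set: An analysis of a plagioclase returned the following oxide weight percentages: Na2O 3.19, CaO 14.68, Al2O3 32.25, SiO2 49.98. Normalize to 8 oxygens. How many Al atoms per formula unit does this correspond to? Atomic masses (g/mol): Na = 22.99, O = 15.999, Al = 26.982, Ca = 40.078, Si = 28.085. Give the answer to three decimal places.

1.730 Al apfu

Na2O: 3.19/61.979 = 0.05147 mol → 0.10294 mol Na, 0.05147 mol O.
CaO: 14.68/56.077 = 0.26178 mol → 0.26178 mol Ca, 0.26178 mol O.
Al2O3: 32.25/101.961 = 0.31630 mol → 0.63260 mol Al, 0.94890 mol O.
SiO2: 49.98/60.083 = 0.83185 mol → 0.83185 mol Si, 1.66370 mol O.
Total oxygen = 2.92585 mol. Normalization factor = 8/2.92585 = 2.73425.
Al per 8 O = 0.63260 × 2.73425 = 1.730.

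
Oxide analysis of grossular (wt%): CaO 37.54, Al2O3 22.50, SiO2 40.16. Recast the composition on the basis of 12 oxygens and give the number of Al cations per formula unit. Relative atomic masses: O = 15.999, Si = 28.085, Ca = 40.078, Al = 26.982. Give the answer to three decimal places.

CaO (M=56.077): mol = 0.66944; Ca = 0.66944, O = 0.66944.
Al2O3 (M=101.961): mol = 0.22067; Al = 0.44134, O = 0.66201.
SiO2 (M=60.083): mol = 0.66841; Si = 0.66841, O = 1.33682.
ΣO = 2.66827; factor = 12/ΣO = 4.49730.
Al apfu = 0.44134 × 4.49730 = 1.985.

1.985 Al apfu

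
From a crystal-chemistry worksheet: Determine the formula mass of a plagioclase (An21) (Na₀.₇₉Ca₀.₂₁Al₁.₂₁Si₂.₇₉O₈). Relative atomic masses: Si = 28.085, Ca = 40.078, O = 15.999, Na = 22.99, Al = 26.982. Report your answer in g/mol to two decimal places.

The formula mass is the sum 0.79*22.99 + 0.21*40.078 + 1.21*26.982 + 2.79*28.085 + 8*15.999.

265.58 g/mol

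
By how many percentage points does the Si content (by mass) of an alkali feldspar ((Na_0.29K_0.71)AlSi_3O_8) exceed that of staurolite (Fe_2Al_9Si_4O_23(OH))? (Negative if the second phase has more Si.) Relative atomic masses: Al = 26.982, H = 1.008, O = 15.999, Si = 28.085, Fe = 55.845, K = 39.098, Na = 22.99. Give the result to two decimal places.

First mineral: 84.255 g Si in 273.656 g formula = 30.79 wt% Si.
Second mineral: 112.340 g Si in 851.852 g formula = 13.19 wt% Si.
30.79% − 13.19% gives a difference of 17.60 percentage points.

17.60 percentage points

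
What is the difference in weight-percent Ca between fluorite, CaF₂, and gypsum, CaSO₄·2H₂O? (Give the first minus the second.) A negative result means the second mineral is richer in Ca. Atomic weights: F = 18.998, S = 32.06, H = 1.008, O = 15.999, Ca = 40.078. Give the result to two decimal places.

28.05 percentage points

Ca in CaF₂: molar mass 78.074 g/mol; 1×40.078 = 40.078 g → 51.33 wt%.
Ca in CaSO₄·2H₂O: molar mass 172.164 g/mol; 1×40.078 = 40.078 g → 23.28 wt%.
Difference = 51.33 − 23.28 = 28.05 percentage points.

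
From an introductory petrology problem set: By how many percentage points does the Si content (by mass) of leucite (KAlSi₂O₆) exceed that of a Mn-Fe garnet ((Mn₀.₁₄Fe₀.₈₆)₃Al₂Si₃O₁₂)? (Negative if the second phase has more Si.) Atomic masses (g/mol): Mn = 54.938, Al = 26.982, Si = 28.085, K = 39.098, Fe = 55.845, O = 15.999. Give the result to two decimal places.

First mineral: 56.170 g Si in 218.244 g formula = 25.74 wt% Si.
Second mineral: 84.255 g Si in 497.361 g formula = 16.94 wt% Si.
25.74% − 16.94% gives a difference of 8.80 percentage points.

8.80 percentage points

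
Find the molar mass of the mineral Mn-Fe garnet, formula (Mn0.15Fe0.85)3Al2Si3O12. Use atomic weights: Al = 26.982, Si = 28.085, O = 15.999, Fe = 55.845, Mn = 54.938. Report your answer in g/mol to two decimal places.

497.33 g/mol

M = 0.45×54.938 + 2.55×55.845 + 2×26.982 + 3×28.085 + 12×15.999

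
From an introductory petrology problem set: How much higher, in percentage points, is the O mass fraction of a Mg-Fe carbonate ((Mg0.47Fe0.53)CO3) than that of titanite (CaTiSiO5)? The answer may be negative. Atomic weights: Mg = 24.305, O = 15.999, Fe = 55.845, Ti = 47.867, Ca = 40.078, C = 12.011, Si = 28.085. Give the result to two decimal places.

M((Mg0.47Fe0.53)CO3) = 101.029 g/mol, so wt% O = 47.997/101.029 × 100 = 47.51%.
M(CaTiSiO5) = 196.025 g/mol, so wt% O = 79.995/196.025 × 100 = 40.81%.
47.51 − 40.81 = 6.70 pp.

6.70 percentage points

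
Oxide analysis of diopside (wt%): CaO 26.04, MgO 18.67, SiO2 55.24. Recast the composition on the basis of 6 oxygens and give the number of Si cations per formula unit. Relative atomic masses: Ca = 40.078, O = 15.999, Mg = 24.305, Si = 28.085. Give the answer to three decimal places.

1.994 Si apfu

CaO (M=56.077): mol = 0.46436; Ca = 0.46436, O = 0.46436.
MgO (M=40.304): mol = 0.46323; Mg = 0.46323, O = 0.46323.
SiO2 (M=60.083): mol = 0.91939; Si = 0.91939, O = 1.83878.
ΣO = 2.76637; factor = 6/ΣO = 2.16891.
Si apfu = 0.91939 × 2.16891 = 1.994.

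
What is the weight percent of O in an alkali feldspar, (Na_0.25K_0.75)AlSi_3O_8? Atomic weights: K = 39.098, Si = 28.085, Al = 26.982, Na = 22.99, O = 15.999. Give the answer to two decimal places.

46.66 weight percent

Formula mass = 0.25×22.99 + 0.75×39.098 + 1×26.982 + 3×28.085 + 8×15.999 = 274.300 g/mol, of which 127.992 g is O.
So O makes up 127.992/274.300 = 0.4666 of the mass, i.e. 46.66%.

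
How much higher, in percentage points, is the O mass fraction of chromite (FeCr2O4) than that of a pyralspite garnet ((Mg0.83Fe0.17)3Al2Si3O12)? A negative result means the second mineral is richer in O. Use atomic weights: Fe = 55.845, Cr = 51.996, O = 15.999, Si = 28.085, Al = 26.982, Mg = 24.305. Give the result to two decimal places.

-17.21 percentage points

First mineral: 63.996 g O in 223.833 g formula = 28.59 wt% O.
Second mineral: 191.988 g O in 419.207 g formula = 45.80 wt% O.
28.59% − 45.80% gives a difference of -17.21 percentage points.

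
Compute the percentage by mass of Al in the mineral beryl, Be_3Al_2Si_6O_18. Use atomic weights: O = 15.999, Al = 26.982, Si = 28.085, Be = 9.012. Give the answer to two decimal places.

10.04 mass %

Molar mass of Be_3Al_2Si_6O_18: 3×9.012 + 2×26.982 + 6×28.085 + 18×15.999 = 537.492 g/mol.
Mass of Al per formula unit: 2 × 26.982 = 53.964 g.
Weight fraction Al = 53.964 / 537.492 = 0.1004.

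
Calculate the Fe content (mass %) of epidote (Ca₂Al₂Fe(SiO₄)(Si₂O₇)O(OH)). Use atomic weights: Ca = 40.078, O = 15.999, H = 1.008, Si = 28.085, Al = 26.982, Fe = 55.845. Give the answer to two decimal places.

11.56 mass %

M(Ca₂Al₂Fe(SiO₄)(Si₂O₇)O(OH)) = 483.215 g/mol.
Fe contributes 1 × 55.845 = 55.845 g per mole.
55.845/483.215 = 0.1156 → 11.56%.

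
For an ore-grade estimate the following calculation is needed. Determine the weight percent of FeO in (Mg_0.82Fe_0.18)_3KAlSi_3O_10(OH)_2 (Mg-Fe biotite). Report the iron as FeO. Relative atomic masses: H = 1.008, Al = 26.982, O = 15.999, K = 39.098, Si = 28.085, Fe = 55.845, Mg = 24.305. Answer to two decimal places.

8.93 wt%

Formula mass = 434.286 g/mol.
0.54 Fe → 0.5400 mol FeO per formula unit; M(FeO) = 71.844, so FeO mass = 38.796 g.
38.796/434.286 × 100 = 8.93 wt%.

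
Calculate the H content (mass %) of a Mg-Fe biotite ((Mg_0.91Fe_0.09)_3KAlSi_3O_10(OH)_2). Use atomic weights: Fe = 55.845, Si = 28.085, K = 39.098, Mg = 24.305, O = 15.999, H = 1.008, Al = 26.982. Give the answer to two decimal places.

0.47 mass %

Molar mass of (Mg_0.91Fe_0.09)_3KAlSi_3O_10(OH)_2: 2.73·24.305 + 0.27·55.845 + 1·39.098 + 1·26.982 + 3·28.085 + 12·15.999 + 2·1.008 = 425.770 g/mol.
Mass of H per formula unit: 2 × 1.008 = 2.016 g.
Weight fraction H = 2.016 / 425.770 = 0.0047.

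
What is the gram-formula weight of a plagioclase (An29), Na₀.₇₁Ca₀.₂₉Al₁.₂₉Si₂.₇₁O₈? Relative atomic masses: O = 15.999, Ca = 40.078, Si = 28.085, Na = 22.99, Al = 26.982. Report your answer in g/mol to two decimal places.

266.85 g/mol

M = 0.71(22.99) + 0.29(40.078) + 1.29(26.982) + 2.71(28.085) + 8(15.999)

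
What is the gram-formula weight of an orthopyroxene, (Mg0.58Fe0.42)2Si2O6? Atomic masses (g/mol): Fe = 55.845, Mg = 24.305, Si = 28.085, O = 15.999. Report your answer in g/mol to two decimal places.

Mg: 1.16 × 24.305 = 28.1938
Fe: 0.84 × 55.845 = 46.9098
Si: 2 × 28.085 = 56.1700
O: 6 × 15.999 = 95.9940
Summing the contributions gives the formula mass.

227.27 g/mol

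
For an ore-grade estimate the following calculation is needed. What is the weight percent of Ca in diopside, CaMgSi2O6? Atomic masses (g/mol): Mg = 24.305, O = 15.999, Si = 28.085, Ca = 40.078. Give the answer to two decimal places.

Molar mass of CaMgSi2O6: 1·40.078 + 1·24.305 + 2·28.085 + 6·15.999 = 216.547 g/mol.
Mass of Ca per formula unit: 1 × 40.078 = 40.078 g.
Weight fraction Ca = 40.078 / 216.547 = 0.1851.

18.51 weight percent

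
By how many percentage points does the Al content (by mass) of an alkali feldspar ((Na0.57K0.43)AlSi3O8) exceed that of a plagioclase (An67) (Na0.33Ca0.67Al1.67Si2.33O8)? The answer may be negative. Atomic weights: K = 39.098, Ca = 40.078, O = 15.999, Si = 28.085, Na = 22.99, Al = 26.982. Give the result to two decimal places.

First mineral: 26.982 g Al in 269.145 g formula = 10.03 wt% Al.
Second mineral: 45.060 g Al in 272.929 g formula = 16.51 wt% Al.
10.03% − 16.51% gives a difference of -6.48 percentage points.

-6.48 percentage points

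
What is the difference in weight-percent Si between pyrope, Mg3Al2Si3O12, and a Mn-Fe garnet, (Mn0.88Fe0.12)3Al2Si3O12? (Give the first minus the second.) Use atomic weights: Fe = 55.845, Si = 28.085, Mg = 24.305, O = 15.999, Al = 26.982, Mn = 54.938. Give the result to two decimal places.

M(Mg3Al2Si3O12) = 403.122 g/mol, so wt% Si = 84.255/403.122 × 100 = 20.90%.
M((Mn0.88Fe0.12)3Al2Si3O12) = 495.348 g/mol, so wt% Si = 84.255/495.348 × 100 = 17.01%.
20.90 − 17.01 = 3.89 pp.

3.89 percentage points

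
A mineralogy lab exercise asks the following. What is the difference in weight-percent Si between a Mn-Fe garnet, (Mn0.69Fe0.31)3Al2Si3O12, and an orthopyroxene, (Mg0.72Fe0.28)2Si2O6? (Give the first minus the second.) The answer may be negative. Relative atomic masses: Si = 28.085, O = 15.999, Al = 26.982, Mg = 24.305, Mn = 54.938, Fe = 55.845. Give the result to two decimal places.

Si in (Mn0.69Fe0.31)3Al2Si3O12: molar mass 495.865 g/mol; 3×28.085 = 84.255 g → 16.99 wt%.
Si in (Mg0.72Fe0.28)2Si2O6: molar mass 218.436 g/mol; 2×28.085 = 56.170 g → 25.71 wt%.
Difference = 16.99 − 25.71 = -8.72 percentage points.

-8.72 percentage points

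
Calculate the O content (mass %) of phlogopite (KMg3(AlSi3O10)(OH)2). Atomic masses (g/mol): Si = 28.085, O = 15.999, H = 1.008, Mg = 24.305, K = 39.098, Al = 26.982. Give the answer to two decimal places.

Formula mass = 1*39.098 + 3*24.305 + 1*26.982 + 3*28.085 + 12*15.999 + 2*1.008 = 417.254 g/mol, of which 191.988 g is O.
So O makes up 191.988/417.254 = 0.4601 of the mass, i.e. 46.01%.

46.01 mass %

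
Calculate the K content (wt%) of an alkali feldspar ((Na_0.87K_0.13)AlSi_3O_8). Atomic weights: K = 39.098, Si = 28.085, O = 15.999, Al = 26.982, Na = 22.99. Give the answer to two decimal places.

1.92 wt%

Formula mass = 0.87·22.99 + 0.13·39.098 + 1·26.982 + 3·28.085 + 8·15.999 = 264.313 g/mol, of which 5.083 g is K.
So K makes up 5.083/264.313 = 0.0192 of the mass, i.e. 1.92%.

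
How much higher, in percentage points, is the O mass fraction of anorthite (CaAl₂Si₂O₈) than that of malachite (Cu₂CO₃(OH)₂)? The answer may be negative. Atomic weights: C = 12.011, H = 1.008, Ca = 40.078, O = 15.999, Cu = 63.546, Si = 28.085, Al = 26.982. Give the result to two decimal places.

9.83 percentage points

O in CaAl₂Si₂O₈: molar mass 278.204 g/mol; 8×15.999 = 127.992 g → 46.01 wt%.
O in Cu₂CO₃(OH)₂: molar mass 221.114 g/mol; 5×15.999 = 79.995 g → 36.18 wt%.
Difference = 46.01 − 36.18 = 9.83 percentage points.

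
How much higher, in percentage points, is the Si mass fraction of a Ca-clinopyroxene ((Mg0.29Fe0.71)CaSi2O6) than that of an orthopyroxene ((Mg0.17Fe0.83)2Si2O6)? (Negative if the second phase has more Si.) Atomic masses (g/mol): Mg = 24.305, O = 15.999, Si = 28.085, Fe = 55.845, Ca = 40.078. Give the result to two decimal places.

1.32 percentage points

First mineral: 56.170 g Si in 238.940 g formula = 23.51 wt% Si.
Second mineral: 56.170 g Si in 253.130 g formula = 22.19 wt% Si.
23.51% − 22.19% gives a difference of 1.32 percentage points.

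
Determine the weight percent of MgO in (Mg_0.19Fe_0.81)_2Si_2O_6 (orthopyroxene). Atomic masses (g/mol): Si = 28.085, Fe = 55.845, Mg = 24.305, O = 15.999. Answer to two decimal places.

Formula mass = 251.869 g/mol.
0.38 Mg → 0.3800 mol MgO per formula unit; M(MgO) = 40.304, so MgO mass = 15.316 g.
15.316/251.869 × 100 = 6.08 wt%.

6.08 wt%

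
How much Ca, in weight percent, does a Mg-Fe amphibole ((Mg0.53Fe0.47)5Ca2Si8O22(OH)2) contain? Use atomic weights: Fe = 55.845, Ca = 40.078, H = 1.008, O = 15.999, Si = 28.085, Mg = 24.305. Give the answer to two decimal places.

9.04 weight percent

Formula mass = 2.65·24.305 + 2.35·55.845 + 2·40.078 + 8·28.085 + 24·15.999 + 2·1.008 = 886.472 g/mol, of which 80.156 g is Ca.
So Ca makes up 80.156/886.472 = 0.0904 of the mass, i.e. 9.04%.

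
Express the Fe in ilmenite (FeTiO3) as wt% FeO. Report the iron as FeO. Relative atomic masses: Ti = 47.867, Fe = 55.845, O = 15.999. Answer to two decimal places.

47.36 wt%

M(FeTiO3) = 151.709 g/mol; M(FeO) = 71.844 g/mol.
Moles FeO per formula unit = 1 Fe ÷ 1 = 1.0000.
FeO fraction = (1.0000 × 71.844) / 151.709 = 71.844/151.709 = 0.4736.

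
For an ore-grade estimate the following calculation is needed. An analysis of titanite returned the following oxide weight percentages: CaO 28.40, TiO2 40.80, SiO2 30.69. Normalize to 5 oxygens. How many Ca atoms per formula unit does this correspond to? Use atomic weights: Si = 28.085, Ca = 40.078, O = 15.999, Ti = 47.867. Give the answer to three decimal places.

28.40 wt% CaO ÷ 56.077 g/mol = 0.50645 mol, giving 0.50645 Ca and 0.50645 O.
40.80 wt% TiO2 ÷ 79.865 g/mol = 0.51086 mol, giving 0.51086 Ti and 1.02172 O.
30.69 wt% SiO2 ÷ 60.083 g/mol = 0.51079 mol, giving 0.51079 Si and 1.02158 O.
Oxygen sums to 2.54975; scaling by 5/2.54975 = 1.96098 puts the formula on 5 O.
Ca: 0.50645 × 1.96098 = 0.993 atoms per formula unit.

0.993 Ca apfu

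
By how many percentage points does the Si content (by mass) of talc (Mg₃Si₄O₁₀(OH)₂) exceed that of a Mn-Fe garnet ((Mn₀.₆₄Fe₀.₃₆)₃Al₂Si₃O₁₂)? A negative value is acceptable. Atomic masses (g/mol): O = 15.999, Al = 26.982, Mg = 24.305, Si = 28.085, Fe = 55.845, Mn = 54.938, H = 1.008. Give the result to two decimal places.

12.63 percentage points

Si in Mg₃Si₄O₁₀(OH)₂: molar mass 379.259 g/mol; 4×28.085 = 112.340 g → 29.62 wt%.
Si in (Mn₀.₆₄Fe₀.₃₆)₃Al₂Si₃O₁₂: molar mass 496.001 g/mol; 3×28.085 = 84.255 g → 16.99 wt%.
Difference = 29.62 − 16.99 = 12.63 percentage points.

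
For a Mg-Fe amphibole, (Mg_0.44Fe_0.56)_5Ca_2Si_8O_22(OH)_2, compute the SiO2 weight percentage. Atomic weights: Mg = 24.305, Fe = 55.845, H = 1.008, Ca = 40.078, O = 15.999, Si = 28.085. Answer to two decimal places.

53.37 wt%

M((Mg_0.44Fe_0.56)_5Ca_2Si_8O_22(OH)_2) = 900.665 g/mol; M(SiO2) = 60.083 g/mol.
Moles SiO2 per formula unit = 8 Si ÷ 1 = 8.0000.
SiO2 fraction = (8.0000 × 60.083) / 900.665 = 480.664/900.665 = 0.5337.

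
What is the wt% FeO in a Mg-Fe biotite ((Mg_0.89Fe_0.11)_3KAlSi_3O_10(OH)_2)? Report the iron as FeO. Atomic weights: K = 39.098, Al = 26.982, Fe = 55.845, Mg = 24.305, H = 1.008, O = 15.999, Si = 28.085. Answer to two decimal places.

Molar mass of (Mg_0.89Fe_0.11)_3KAlSi_3O_10(OH)_2 = 2.67·24.305 + 0.33·55.845 + 1·39.098 + 1·26.982 + 3·28.085 + 12·15.999 + 2·1.008 = 427.662 g/mol.
Each formula unit contains 0.33 Fe, equivalent to 0.33/1 = 0.3300 mol FeO.
M(FeO) = 1×55.845 + 1×15.999 = 71.844 g/mol.
Mass of FeO per formula unit = 0.3300 × 71.844 = 23.709 g.
FeO wt% = 23.709 / 427.662 × 100 = 5.54%.

5.54 wt%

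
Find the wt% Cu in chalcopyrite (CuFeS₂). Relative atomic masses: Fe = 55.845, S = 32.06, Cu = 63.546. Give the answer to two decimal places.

34.63 weight percent

Formula mass = 1·63.546 + 1·55.845 + 2·32.06 = 183.511 g/mol, of which 63.546 g is Cu.
So Cu makes up 63.546/183.511 = 0.3463 of the mass, i.e. 34.63%.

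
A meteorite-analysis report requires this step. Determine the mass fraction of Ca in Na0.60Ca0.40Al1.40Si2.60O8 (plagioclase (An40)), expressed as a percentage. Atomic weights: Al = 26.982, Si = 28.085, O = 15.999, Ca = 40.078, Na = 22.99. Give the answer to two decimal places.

5.97 mass %

Molar mass of Na0.60Ca0.40Al1.40Si2.60O8: 0.60*22.99 + 0.40*40.078 + 1.40*26.982 + 2.60*28.085 + 8*15.999 = 268.613 g/mol.
Mass of Ca per formula unit: 0.40 × 40.078 = 16.031 g.
Weight fraction Ca = 16.031 / 268.613 = 0.0597.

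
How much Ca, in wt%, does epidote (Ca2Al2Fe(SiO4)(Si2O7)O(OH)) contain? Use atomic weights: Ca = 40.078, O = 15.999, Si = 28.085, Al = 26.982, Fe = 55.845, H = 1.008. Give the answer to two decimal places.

16.59 wt%

Molar mass of Ca2Al2Fe(SiO4)(Si2O7)O(OH): 2×40.078 + 2×26.982 + 1×55.845 + 3×28.085 + 13×15.999 + 1×1.008 = 483.215 g/mol.
Mass of Ca per formula unit: 2 × 40.078 = 80.156 g.
Weight fraction Ca = 80.156 / 483.215 = 0.1659.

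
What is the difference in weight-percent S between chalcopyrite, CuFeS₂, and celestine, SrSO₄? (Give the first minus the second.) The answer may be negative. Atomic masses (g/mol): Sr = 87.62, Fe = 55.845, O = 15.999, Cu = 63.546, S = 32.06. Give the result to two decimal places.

17.49 percentage points

S in CuFeS₂: molar mass 183.511 g/mol; 2×32.06 = 64.120 g → 34.94 wt%.
S in SrSO₄: molar mass 183.676 g/mol; 1×32.06 = 32.060 g → 17.45 wt%.
Difference = 34.94 − 17.45 = 17.49 percentage points.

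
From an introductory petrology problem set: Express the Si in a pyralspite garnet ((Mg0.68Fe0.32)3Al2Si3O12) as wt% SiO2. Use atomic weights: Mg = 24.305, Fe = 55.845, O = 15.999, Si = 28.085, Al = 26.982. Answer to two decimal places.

Molar mass of (Mg0.68Fe0.32)3Al2Si3O12 = 2.04×24.305 + 0.96×55.845 + 2×26.982 + 3×28.085 + 12×15.999 = 433.400 g/mol.
Each formula unit contains 3 Si, equivalent to 3/1 = 3.0000 mol SiO2.
M(SiO2) = 1×28.085 + 2×15.999 = 60.083 g/mol.
Mass of SiO2 per formula unit = 3.0000 × 60.083 = 180.249 g.
SiO2 wt% = 180.249 / 433.400 × 100 = 41.59%.

41.59 wt%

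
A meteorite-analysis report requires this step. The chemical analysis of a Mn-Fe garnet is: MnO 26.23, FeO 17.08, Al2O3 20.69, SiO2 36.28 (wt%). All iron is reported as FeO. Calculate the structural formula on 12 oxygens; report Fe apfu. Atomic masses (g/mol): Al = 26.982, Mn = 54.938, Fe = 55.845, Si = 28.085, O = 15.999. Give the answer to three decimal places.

MnO (M=70.937): mol = 0.36976; Mn = 0.36976, O = 0.36976.
FeO (M=71.844): mol = 0.23774; Fe = 0.23774, O = 0.23774.
Al2O3 (M=101.961): mol = 0.20292; Al = 0.40584, O = 0.60876.
SiO2 (M=60.083): mol = 0.60383; Si = 0.60383, O = 1.20766.
ΣO = 2.42392; factor = 12/ΣO = 4.95066.
Fe apfu = 0.23774 × 4.95066 = 1.177.

1.177 Fe apfu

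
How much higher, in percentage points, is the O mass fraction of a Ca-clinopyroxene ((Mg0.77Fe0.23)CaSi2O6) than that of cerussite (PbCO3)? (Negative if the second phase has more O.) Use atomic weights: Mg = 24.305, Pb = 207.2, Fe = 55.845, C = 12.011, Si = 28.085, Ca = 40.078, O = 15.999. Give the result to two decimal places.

24.93 percentage points

First mineral: 95.994 g O in 223.801 g formula = 42.89 wt% O.
Second mineral: 47.997 g O in 267.208 g formula = 17.96 wt% O.
42.89% − 17.96% gives a difference of 24.93 percentage points.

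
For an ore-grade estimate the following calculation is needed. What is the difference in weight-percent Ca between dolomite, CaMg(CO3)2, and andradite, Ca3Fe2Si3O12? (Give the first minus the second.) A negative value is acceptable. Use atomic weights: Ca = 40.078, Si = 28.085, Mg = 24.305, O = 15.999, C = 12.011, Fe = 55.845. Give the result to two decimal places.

Ca in CaMg(CO3)2: molar mass 184.399 g/mol; 1×40.078 = 40.078 g → 21.73 wt%.
Ca in Ca3Fe2Si3O12: molar mass 508.167 g/mol; 3×40.078 = 120.234 g → 23.66 wt%.
Difference = 21.73 − 23.66 = -1.93 percentage points.

-1.93 percentage points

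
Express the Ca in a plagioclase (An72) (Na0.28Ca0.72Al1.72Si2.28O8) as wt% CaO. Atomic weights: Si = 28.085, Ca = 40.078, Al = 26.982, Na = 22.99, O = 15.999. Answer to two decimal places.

Formula mass = 273.728 g/mol.
0.72 Ca → 0.7200 mol CaO per formula unit; M(CaO) = 56.077, so CaO mass = 40.375 g.
40.375/273.728 × 100 = 14.75 wt%.

14.75 wt%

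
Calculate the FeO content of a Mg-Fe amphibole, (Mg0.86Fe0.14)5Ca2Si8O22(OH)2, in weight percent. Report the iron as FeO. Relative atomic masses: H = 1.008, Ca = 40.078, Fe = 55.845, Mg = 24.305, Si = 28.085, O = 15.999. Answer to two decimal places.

Formula mass = 834.431 g/mol.
0.70 Fe → 0.7000 mol FeO per formula unit; M(FeO) = 71.844, so FeO mass = 50.291 g.
50.291/834.431 × 100 = 6.03 wt%.

6.03 wt%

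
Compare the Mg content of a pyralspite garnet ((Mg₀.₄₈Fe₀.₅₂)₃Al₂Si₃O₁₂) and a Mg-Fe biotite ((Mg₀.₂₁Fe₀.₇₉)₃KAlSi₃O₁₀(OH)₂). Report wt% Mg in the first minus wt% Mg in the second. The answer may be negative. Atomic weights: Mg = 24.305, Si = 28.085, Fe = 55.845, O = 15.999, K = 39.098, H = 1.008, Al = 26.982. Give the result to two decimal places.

4.63 percentage points

Mg in (Mg₀.₄₈Fe₀.₅₂)₃Al₂Si₃O₁₂: molar mass 452.324 g/mol; 1.44×24.305 = 34.999 g → 7.74 wt%.
Mg in (Mg₀.₂₁Fe₀.₇₉)₃KAlSi₃O₁₀(OH)₂: molar mass 492.004 g/mol; 0.63×24.305 = 15.312 g → 3.11 wt%.
Difference = 7.74 − 3.11 = 4.63 percentage points.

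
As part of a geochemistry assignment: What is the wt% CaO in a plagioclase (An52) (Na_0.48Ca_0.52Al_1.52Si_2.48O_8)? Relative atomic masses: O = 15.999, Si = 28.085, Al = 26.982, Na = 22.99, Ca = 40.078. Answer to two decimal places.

10.78 wt%

Formula mass = 270.531 g/mol.
0.52 Ca → 0.5200 mol CaO per formula unit; M(CaO) = 56.077, so CaO mass = 29.160 g.
29.160/270.531 × 100 = 10.78 wt%.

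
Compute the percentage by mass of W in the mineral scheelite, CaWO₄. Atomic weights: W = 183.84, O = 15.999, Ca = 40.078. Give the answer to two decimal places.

63.85 weight percent

Formula mass = 1*40.078 + 1*183.84 + 4*15.999 = 287.914 g/mol, of which 183.840 g is W.
So W makes up 183.840/287.914 = 0.6385 of the mass, i.e. 63.85%.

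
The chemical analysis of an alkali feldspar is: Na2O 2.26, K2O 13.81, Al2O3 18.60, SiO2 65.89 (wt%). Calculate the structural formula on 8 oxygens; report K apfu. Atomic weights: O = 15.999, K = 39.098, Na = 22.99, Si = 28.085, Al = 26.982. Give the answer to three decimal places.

Na2O: 2.26/61.979 = 0.03646 mol → 0.07292 mol Na, 0.03646 mol O.
K2O: 13.81/94.195 = 0.14661 mol → 0.29322 mol K, 0.14661 mol O.
Al2O3: 18.60/101.961 = 0.18242 mol → 0.36484 mol Al, 0.54726 mol O.
SiO2: 65.89/60.083 = 1.09665 mol → 1.09665 mol Si, 2.19330 mol O.
Total oxygen = 2.92363 mol. Normalization factor = 8/2.92363 = 2.73632.
K per 8 O = 0.29322 × 2.73632 = 0.802.

0.802 K apfu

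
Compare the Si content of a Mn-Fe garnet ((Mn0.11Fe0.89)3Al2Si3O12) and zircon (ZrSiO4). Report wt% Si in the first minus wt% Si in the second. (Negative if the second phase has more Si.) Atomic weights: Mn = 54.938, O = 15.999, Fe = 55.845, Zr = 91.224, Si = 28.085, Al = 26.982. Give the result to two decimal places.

1.62 percentage points

First mineral: 84.255 g Si in 497.443 g formula = 16.94 wt% Si.
Second mineral: 28.085 g Si in 183.305 g formula = 15.32 wt% Si.
16.94% − 15.32% gives a difference of 1.62 percentage points.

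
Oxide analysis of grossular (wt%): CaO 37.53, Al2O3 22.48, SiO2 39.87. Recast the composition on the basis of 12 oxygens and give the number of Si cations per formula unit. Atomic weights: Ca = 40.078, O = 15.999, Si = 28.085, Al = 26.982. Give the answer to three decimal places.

2.996 Si apfu

37.53 wt% CaO ÷ 56.077 g/mol = 0.66926 mol, giving 0.66926 Ca and 0.66926 O.
22.48 wt% Al2O3 ÷ 101.961 g/mol = 0.22048 mol, giving 0.44096 Al and 0.66144 O.
39.87 wt% SiO2 ÷ 60.083 g/mol = 0.66358 mol, giving 0.66358 Si and 1.32716 O.
Oxygen sums to 2.65786; scaling by 12/2.65786 = 4.51491 puts the formula on 12 O.
Si: 0.66358 × 4.51491 = 2.996 atoms per formula unit.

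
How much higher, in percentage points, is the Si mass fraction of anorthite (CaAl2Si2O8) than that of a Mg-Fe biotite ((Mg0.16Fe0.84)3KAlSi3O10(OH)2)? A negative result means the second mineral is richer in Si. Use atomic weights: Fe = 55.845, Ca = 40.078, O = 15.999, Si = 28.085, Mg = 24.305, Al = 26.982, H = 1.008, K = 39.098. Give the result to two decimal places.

M(CaAl2Si2O8) = 278.204 g/mol, so wt% Si = 56.170/278.204 × 100 = 20.19%.
M((Mg0.16Fe0.84)3KAlSi3O10(OH)2) = 496.735 g/mol, so wt% Si = 84.255/496.735 × 100 = 16.96%.
20.19 − 16.96 = 3.23 pp.

3.23 percentage points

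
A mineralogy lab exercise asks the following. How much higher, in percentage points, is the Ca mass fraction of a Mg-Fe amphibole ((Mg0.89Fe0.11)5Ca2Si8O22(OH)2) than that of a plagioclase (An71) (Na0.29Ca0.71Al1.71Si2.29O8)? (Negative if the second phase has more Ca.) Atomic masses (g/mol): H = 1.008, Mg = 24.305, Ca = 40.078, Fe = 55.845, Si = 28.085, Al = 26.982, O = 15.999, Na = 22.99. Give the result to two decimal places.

-0.74 percentage points

M((Mg0.89Fe0.11)5Ca2Si8O22(OH)2) = 829.700 g/mol, so wt% Ca = 80.156/829.700 × 100 = 9.66%.
M(Na0.29Ca0.71Al1.71Si2.29O8) = 273.568 g/mol, so wt% Ca = 28.455/273.568 × 100 = 10.40%.
9.66 − 10.40 = -0.74 pp.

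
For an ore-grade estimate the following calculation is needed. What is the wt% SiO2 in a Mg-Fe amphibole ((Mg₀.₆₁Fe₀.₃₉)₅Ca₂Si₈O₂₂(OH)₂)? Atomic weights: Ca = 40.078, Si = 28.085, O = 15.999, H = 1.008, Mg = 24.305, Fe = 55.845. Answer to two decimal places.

M((Mg₀.₆₁Fe₀.₃₉)₅Ca₂Si₈O₂₂(OH)₂) = 873.856 g/mol; M(SiO2) = 60.083 g/mol.
Moles SiO2 per formula unit = 8 Si ÷ 1 = 8.0000.
SiO2 fraction = (8.0000 × 60.083) / 873.856 = 480.664/873.856 = 0.5500.

55.00 wt%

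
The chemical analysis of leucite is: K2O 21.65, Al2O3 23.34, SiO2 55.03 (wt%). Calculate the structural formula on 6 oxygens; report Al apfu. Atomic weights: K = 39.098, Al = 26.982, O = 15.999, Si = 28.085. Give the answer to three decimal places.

0.999 Al apfu

K2O (M=94.195): mol = 0.22984; K = 0.45968, O = 0.22984.
Al2O3 (M=101.961): mol = 0.22891; Al = 0.45782, O = 0.68673.
SiO2 (M=60.083): mol = 0.91590; Si = 0.91590, O = 1.83180.
ΣO = 2.74837; factor = 6/ΣO = 2.18311.
Al apfu = 0.45782 × 2.18311 = 0.999.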